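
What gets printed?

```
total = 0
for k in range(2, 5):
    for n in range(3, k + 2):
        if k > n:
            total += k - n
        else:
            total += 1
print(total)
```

k=2,n=3: not 2>3, total = 0+1 = 1
k=3,n=3: not 3>3, total = 1+1 = 2
k=3,n=4: not 3>4, total = 2+1 = 3
k=4,n=3: 4>3, total = 3+1 = 4
k=4,n=4: not 4>4, total = 4+1 = 5
k=4,n=5: not 4>5, total = 5+1 = 6

6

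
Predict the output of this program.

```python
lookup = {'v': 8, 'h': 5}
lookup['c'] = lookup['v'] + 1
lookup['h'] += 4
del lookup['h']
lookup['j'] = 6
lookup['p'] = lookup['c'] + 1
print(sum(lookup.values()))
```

lookup['c'] = lookup['v']+1 = 9 → {'v': 8, 'h': 5, 'c': 9}
lookup['h'] = 5+4 = 9 → {'v': 8, 'h': 9, 'c': 9}
del 'h' → {'v': 8, 'c': 9}
lookup['j'] = 6 → {'v': 8, 'c': 9, 'j': 6}
lookup['p'] = lookup['c']+1 = 10 → {'v': 8, 'c': 9, 'j': 6, 'p': 10}
sum of values = 33

33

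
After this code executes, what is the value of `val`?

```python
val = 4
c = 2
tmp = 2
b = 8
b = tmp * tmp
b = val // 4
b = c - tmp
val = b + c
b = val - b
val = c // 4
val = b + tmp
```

4

b = 2*2 = 4
b = 4//4 = 1
b = 2-2 = 0
val = 0+2 = 2
b = 2-0 = 2
val = 2//4 = 0
val = 2+2 = 4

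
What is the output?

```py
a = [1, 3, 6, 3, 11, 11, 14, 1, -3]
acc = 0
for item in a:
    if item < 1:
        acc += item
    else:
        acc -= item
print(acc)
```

item=1: not <1, acc = 0-1 = -1
item=3: not <1, acc = (-1)-3 = -4
item=6: not <1, acc = (-4)-6 = -10
item=3: not <1, acc = (-10)-3 = -13
item=11: not <1, acc = (-13)-11 = -24
item=11: not <1, acc = (-24)-11 = -35
item=14: not <1, acc = (-35)-14 = -49
item=1: not <1, acc = (-49)-1 = -50
item=-3: <1, acc = (-50)+(-3) = -53

-53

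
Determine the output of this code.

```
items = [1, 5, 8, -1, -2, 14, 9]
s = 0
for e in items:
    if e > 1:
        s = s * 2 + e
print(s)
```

e=1: not >1
e=5: >1, s = 0*2+5 = 5
e=8: >1, s = 5*2+8 = 18
e=-1: not >1
e=-2: not >1
e=14: >1, s = 18*2+14 = 50
e=9: >1, s = 50*2+9 = 109

109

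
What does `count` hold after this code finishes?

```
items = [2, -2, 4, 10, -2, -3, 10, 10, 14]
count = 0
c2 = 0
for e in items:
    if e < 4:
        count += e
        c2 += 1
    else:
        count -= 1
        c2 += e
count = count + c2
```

42

e=2: <4, count = 0+2 = 2; c2=1
e=-2: <4, count = 2+(-2) = 0; c2=2
e=4: not <4, count = 0-1 = -1; c2=6
e=10: not <4, count = (-1)-1 = -2; c2=16
e=-2: <4, count = (-2)+(-2) = -4; c2=17
e=-3: <4, count = (-4)+(-3) = -7; c2=18
e=10: not <4, count = (-7)-1 = -8; c2=28
e=10: not <4, count = (-8)-1 = -9; c2=38
e=14: not <4, count = (-9)-1 = -10; c2=52
count+c2 = (-10)+52 = 42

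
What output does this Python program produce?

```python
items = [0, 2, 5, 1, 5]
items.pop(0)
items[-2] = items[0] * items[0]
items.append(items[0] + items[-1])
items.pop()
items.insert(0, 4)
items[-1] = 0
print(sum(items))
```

pop(0) removes 0 → [2, 5, 1, 5]
items[-2] = items[0]*items[0] = 2*2 = 4 → [2, 5, 4, 5]
append items[0]+items[-1] = 2+5 = 7 → [2, 5, 4, 5, 7]
pop() removes 7 → [2, 5, 4, 5]
insert 4 at 0 → [4, 2, 5, 4, 5]
items[-1] = 0 → [4, 2, 5, 4, 0]
sum = 15

15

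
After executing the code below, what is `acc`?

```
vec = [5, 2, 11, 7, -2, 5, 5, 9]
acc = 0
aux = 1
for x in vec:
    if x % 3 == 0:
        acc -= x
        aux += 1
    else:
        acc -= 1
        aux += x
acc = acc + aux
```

19

x=5: not %3==0, acc = 0-1 = -1; aux=6
x=2: not %3==0, acc = (-1)-1 = -2; aux=8
x=11: not %3==0, acc = (-2)-1 = -3; aux=19
x=7: not %3==0, acc = (-3)-1 = -4; aux=26
x=-2: not %3==0, acc = (-4)-1 = -5; aux=24
x=5: not %3==0, acc = (-5)-1 = -6; aux=29
x=5: not %3==0, acc = (-6)-1 = -7; aux=34
x=9: %3==0, acc = (-7)-9 = -16; aux=35
acc+aux = (-16)+35 = 19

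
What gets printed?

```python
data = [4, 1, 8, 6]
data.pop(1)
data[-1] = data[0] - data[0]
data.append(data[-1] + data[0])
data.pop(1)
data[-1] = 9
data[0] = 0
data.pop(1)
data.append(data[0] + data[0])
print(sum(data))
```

pop(1) removes 1 → [4, 8, 6]
data[-1] = data[0]-data[0] = 4-4 = 0 → [4, 8, 0]
append data[-1]+data[0] = 0+4 = 4 → [4, 8, 0, 4]
pop(1) removes 8 → [4, 0, 4]
data[-1] = 9 → [4, 0, 9]
data[0] = 0 → [0, 0, 9]
pop(1) removes 0 → [0, 9]
append data[0]+data[0] = 0+0 = 0 → [0, 9, 0]
sum = 9

9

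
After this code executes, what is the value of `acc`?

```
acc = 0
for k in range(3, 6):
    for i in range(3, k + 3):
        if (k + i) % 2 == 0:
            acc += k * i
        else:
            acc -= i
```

k=3,i=3: even sum, acc = 0+9 = 9
k=3,i=4: odd sum, acc = 9-4 = 5
k=3,i=5: even sum, acc = 5+15 = 20
k=4,i=3: odd sum, acc = 20-3 = 17
k=4,i=4: even sum, acc = 17+16 = 33
k=4,i=5: odd sum, acc = 33-5 = 28
k=4,i=6: even sum, acc = 28+24 = 52
k=5,i=3: even sum, acc = 52+15 = 67
k=5,i=4: odd sum, acc = 67-4 = 63
k=5,i=5: even sum, acc = 63+25 = 88
k=5,i=6: odd sum, acc = 88-6 = 82
k=5,i=7: even sum, acc = 82+35 = 117

117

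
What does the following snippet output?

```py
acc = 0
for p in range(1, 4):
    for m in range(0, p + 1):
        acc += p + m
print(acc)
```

30

p=1,m=0: acc = 0+1 = 1
p=1,m=1: acc = 1+2 = 3
p=2,m=0: acc = 3+2 = 5
p=2,m=1: acc = 5+3 = 8
p=2,m=2: acc = 8+4 = 12
p=3,m=0: acc = 12+3 = 15
p=3,m=1: acc = 15+4 = 19
p=3,m=2: acc = 19+5 = 24
p=3,m=3: acc = 24+6 = 30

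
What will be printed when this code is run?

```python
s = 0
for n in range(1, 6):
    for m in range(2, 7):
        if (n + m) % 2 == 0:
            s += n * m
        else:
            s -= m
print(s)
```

92

n=1,m=2: odd sum, s = 0-2 = -2
n=1,m=3: even sum, s = (-2)+3 = 1
n=1,m=4: odd sum, s = 1-4 = -3
n=1,m=5: even sum, s = (-3)+5 = 2
n=1,m=6: odd sum, s = 2-6 = -4
n=2,m=2: even sum, s = (-4)+4 = 0
n=2,m=3: odd sum, s = 0-3 = -3
n=2,m=4: even sum, s = (-3)+8 = 5
n=2,m=5: odd sum, s = 5-5 = 0
n=2,m=6: even sum, s = 0+12 = 12
n=3,m=2: odd sum, s = 12-2 = 10
n=3,m=3: even sum, s = 10+9 = 19
n=3,m=4: odd sum, s = 19-4 = 15
n=3,m=5: even sum, s = 15+15 = 30
n=3,m=6: odd sum, s = 30-6 = 24
n=4,m=2: even sum, s = 24+8 = 32
n=4,m=3: odd sum, s = 32-3 = 29
n=4,m=4: even sum, s = 29+16 = 45
n=4,m=5: odd sum, s = 45-5 = 40
n=4,m=6: even sum, s = 40+24 = 64
n=5,m=2: odd sum, s = 64-2 = 62
n=5,m=3: even sum, s = 62+15 = 77
n=5,m=4: odd sum, s = 77-4 = 73
n=5,m=5: even sum, s = 73+25 = 98
n=5,m=6: odd sum, s = 98-6 = 92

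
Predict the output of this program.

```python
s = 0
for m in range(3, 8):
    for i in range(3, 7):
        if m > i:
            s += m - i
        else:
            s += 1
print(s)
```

m=3,i=3: not 3>3, s = 0+1 = 1
m=3,i=4: not 3>4, s = 1+1 = 2
m=3,i=5: not 3>5, s = 2+1 = 3
m=3,i=6: not 3>6, s = 3+1 = 4
m=4,i=3: 4>3, s = 4+1 = 5
m=4,i=4: not 4>4, s = 5+1 = 6
m=4,i=5: not 4>5, s = 6+1 = 7
m=4,i=6: not 4>6, s = 7+1 = 8
m=5,i=3: 5>3, s = 8+2 = 10
m=5,i=4: 5>4, s = 10+1 = 11
m=5,i=5: not 5>5, s = 11+1 = 12
m=5,i=6: not 5>6, s = 12+1 = 13
m=6,i=3: 6>3, s = 13+3 = 16
m=6,i=4: 6>4, s = 16+2 = 18
m=6,i=5: 6>5, s = 18+1 = 19
m=6,i=6: not 6>6, s = 19+1 = 20
m=7,i=3: 7>3, s = 20+4 = 24
m=7,i=4: 7>4, s = 24+3 = 27
m=7,i=5: 7>5, s = 27+2 = 29
m=7,i=6: 7>6, s = 29+1 = 30

30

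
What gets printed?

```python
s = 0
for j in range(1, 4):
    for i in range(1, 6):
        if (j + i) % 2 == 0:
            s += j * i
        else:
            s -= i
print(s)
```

j=1,i=1: even sum, s = 0+1 = 1
j=1,i=2: odd sum, s = 1-2 = -1
j=1,i=3: even sum, s = (-1)+3 = 2
j=1,i=4: odd sum, s = 2-4 = -2
j=1,i=5: even sum, s = (-2)+5 = 3
j=2,i=1: odd sum, s = 3-1 = 2
j=2,i=2: even sum, s = 2+4 = 6
j=2,i=3: odd sum, s = 6-3 = 3
j=2,i=4: even sum, s = 3+8 = 11
j=2,i=5: odd sum, s = 11-5 = 6
j=3,i=1: even sum, s = 6+3 = 9
j=3,i=2: odd sum, s = 9-2 = 7
j=3,i=3: even sum, s = 7+9 = 16
j=3,i=4: odd sum, s = 16-4 = 12
j=3,i=5: even sum, s = 12+15 = 27

27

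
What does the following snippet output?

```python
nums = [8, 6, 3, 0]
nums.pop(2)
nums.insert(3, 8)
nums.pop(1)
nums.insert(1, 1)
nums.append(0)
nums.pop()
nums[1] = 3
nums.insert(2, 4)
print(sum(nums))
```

23

pop(2) removes 3 → [8, 6, 0]
insert 8 at 3 → [8, 6, 0, 8]
pop(1) removes 6 → [8, 0, 8]
insert 1 at 1 → [8, 1, 0, 8]
append 0 → [8, 1, 0, 8, 0]
pop() removes 0 → [8, 1, 0, 8]
nums[1] = 3 → [8, 3, 0, 8]
insert 4 at 2 → [8, 3, 4, 0, 8]
sum = 23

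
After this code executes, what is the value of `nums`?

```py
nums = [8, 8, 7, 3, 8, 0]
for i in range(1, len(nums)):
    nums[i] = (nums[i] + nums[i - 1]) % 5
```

[8, 1, 3, 1, 4, 4]

i=1: nums[1] = (8+8)%5 = 1 → [8, 1, 7, 3, 8, 0]
i=2: nums[2] = (7+1)%5 = 3 → [8, 1, 3, 3, 8, 0]
i=3: nums[3] = (3+3)%5 = 1 → [8, 1, 3, 1, 8, 0]
i=4: nums[4] = (8+1)%5 = 4 → [8, 1, 3, 1, 4, 0]
i=5: nums[5] = (0+4)%5 = 4 → [8, 1, 3, 1, 4, 4]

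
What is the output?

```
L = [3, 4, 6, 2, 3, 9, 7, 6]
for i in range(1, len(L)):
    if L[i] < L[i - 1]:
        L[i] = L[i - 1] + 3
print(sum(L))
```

i=1: 4>=3, unchanged → [3, 4, 6, 2, 3, 9, 7, 6]
i=2: 6>=4, unchanged → [3, 4, 6, 2, 3, 9, 7, 6]
i=3: 2<6, L[3] = 6+3 = 9 → [3, 4, 6, 9, 3, 9, 7, 6]
i=4: 3<9, L[4] = 9+3 = 12 → [3, 4, 6, 9, 12, 9, 7, 6]
i=5: 9<12, L[5] = 12+3 = 15 → [3, 4, 6, 9, 12, 15, 7, 6]
i=6: 7<15, L[6] = 15+3 = 18 → [3, 4, 6, 9, 12, 15, 18, 6]
i=7: 6<18, L[7] = 18+3 = 21 → [3, 4, 6, 9, 12, 15, 18, 21]
sum = 88

88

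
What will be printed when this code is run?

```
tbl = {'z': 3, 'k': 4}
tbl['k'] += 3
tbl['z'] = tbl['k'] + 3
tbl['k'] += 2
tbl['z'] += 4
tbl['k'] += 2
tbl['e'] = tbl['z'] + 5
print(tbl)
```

tbl['k'] = 4+3 = 7 → {'z': 3, 'k': 7}
tbl['z'] = tbl['k']+3 = 10 → {'z': 10, 'k': 7}
tbl['k'] = 7+2 = 9 → {'z': 10, 'k': 9}
tbl['z'] = 10+4 = 14 → {'z': 14, 'k': 9}
tbl['k'] = 9+2 = 11 → {'z': 14, 'k': 11}
tbl['e'] = tbl['z']+5 = 19 → {'z': 14, 'k': 11, 'e': 19}

{'z': 14, 'k': 11, 'e': 19}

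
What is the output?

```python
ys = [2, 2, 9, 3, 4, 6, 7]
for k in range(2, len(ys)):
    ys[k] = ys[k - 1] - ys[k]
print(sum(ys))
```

k=2: ys[2] = 2-9 = -7 → [2, 2, -7, 3, 4, 6, 7]
k=3: ys[3] = (-7)-3 = -10 → [2, 2, -7, -10, 4, 6, 7]
k=4: ys[4] = (-10)-4 = -14 → [2, 2, -7, -10, -14, 6, 7]
k=5: ys[5] = (-14)-6 = -20 → [2, 2, -7, -10, -14, -20, 7]
k=6: ys[6] = (-20)-7 = -27 → [2, 2, -7, -10, -14, -20, -27]
sum = -74

-74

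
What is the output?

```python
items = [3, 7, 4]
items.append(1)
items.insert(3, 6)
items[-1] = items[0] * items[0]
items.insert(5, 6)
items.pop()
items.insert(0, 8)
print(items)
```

append 1 → [3, 7, 4, 1]
insert 6 at 3 → [3, 7, 4, 6, 1]
items[-1] = items[0]*items[0] = 3*3 = 9 → [3, 7, 4, 6, 9]
insert 6 at 5 → [3, 7, 4, 6, 9, 6]
pop() removes 6 → [3, 7, 4, 6, 9]
insert 8 at 0 → [8, 3, 7, 4, 6, 9]

[8, 3, 7, 4, 6, 9]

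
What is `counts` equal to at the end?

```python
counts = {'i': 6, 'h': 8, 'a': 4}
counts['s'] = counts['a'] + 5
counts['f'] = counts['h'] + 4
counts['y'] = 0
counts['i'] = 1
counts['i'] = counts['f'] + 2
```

{'i': 14, 'h': 8, 'a': 4, 's': 9, 'f': 12, 'y': 0}

counts['s'] = counts['a']+5 = 9 → {'i': 6, 'h': 8, 'a': 4, 's': 9}
counts['f'] = counts['h']+4 = 12 → {'i': 6, 'h': 8, 'a': 4, 's': 9, 'f': 12}
counts['y'] = 0 → {'i': 6, 'h': 8, 'a': 4, 's': 9, 'f': 12, 'y': 0}
counts['i'] = 1 → {'i': 1, 'h': 8, 'a': 4, 's': 9, 'f': 12, 'y': 0}
counts['i'] = counts['f']+2 = 14 → {'i': 14, 'h': 8, 'a': 4, 's': 9, 'f': 12, 'y': 0}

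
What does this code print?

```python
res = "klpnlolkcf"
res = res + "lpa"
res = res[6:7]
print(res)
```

+ 'lpa' → 'klpnlolkcflpa'
slice [6:7] → 'l'

l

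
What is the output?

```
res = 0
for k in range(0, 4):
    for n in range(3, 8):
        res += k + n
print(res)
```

k=0,n=3: res = 0+3 = 3
k=0,n=4: res = 3+4 = 7
k=0,n=5: res = 7+5 = 12
k=0,n=6: res = 12+6 = 18
k=0,n=7: res = 18+7 = 25
k=1,n=3: res = 25+4 = 29
k=1,n=4: res = 29+5 = 34
k=1,n=5: res = 34+6 = 40
k=1,n=6: res = 40+7 = 47
k=1,n=7: res = 47+8 = 55
k=2,n=3: res = 55+5 = 60
k=2,n=4: res = 60+6 = 66
k=2,n=5: res = 66+7 = 73
k=2,n=6: res = 73+8 = 81
k=2,n=7: res = 81+9 = 90
k=3,n=3: res = 90+6 = 96
k=3,n=4: res = 96+7 = 103
k=3,n=5: res = 103+8 = 111
k=3,n=6: res = 111+9 = 120
k=3,n=7: res = 120+10 = 130

130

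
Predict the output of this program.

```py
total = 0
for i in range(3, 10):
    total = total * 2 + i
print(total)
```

i=3: total = 0*2+3 = 3
i=4: total = 3*2+4 = 10
i=5: total = 10*2+5 = 25
i=6: total = 25*2+6 = 56
i=7: total = 56*2+7 = 119
i=8: total = 119*2+8 = 246
i=9: total = 246*2+9 = 501

501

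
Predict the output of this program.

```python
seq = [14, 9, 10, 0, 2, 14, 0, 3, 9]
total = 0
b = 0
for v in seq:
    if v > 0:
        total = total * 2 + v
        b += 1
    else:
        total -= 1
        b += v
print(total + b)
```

1418

v=14: >0, total = 0*2+14 = 14; b=1
v=9: >0, total = 14*2+9 = 37; b=2
v=10: >0, total = 37*2+10 = 84; b=3
v=0: not >0, total = 84-1 = 83; b=3
v=2: >0, total = 83*2+2 = 168; b=4
v=14: >0, total = 168*2+14 = 350; b=5
v=0: not >0, total = 350-1 = 349; b=5
v=3: >0, total = 349*2+3 = 701; b=6
v=9: >0, total = 701*2+9 = 1411; b=7
total+b = 1411+7 = 1418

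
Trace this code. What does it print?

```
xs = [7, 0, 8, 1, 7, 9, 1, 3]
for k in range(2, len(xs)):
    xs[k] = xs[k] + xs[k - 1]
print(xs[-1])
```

29

k=2: xs[2] = 8+0 = 8 → [7, 0, 8, 1, 7, 9, 1, 3]
k=3: xs[3] = 1+8 = 9 → [7, 0, 8, 9, 7, 9, 1, 3]
k=4: xs[4] = 7+9 = 16 → [7, 0, 8, 9, 16, 9, 1, 3]
k=5: xs[5] = 9+16 = 25 → [7, 0, 8, 9, 16, 25, 1, 3]
k=6: xs[6] = 1+25 = 26 → [7, 0, 8, 9, 16, 25, 26, 3]
k=7: xs[7] = 3+26 = 29 → [7, 0, 8, 9, 16, 25, 26, 29]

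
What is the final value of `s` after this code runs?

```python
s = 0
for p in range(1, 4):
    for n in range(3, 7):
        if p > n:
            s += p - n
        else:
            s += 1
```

12

p=1,n=3: not 1>3, s = 0+1 = 1
p=1,n=4: not 1>4, s = 1+1 = 2
p=1,n=5: not 1>5, s = 2+1 = 3
p=1,n=6: not 1>6, s = 3+1 = 4
p=2,n=3: not 2>3, s = 4+1 = 5
p=2,n=4: not 2>4, s = 5+1 = 6
p=2,n=5: not 2>5, s = 6+1 = 7
p=2,n=6: not 2>6, s = 7+1 = 8
p=3,n=3: not 3>3, s = 8+1 = 9
p=3,n=4: not 3>4, s = 9+1 = 10
p=3,n=5: not 3>5, s = 10+1 = 11
p=3,n=6: not 3>6, s = 11+1 = 12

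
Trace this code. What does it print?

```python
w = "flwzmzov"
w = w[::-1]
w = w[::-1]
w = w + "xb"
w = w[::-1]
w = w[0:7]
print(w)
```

reverse → 'vozmzwlf'
reverse → 'flwzmzov'
+ 'xb' → 'flwzmzovxb'
reverse → 'bxvozmzwlf'
slice [0:7] → 'bxvozmz'

bxvozmz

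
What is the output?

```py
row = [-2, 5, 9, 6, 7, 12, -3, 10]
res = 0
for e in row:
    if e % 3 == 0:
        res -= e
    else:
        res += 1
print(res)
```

-20

e=-2: not %3==0, res = 0+1 = 1
e=5: not %3==0, res = 1+1 = 2
e=9: %3==0, res = 2-9 = -7
e=6: %3==0, res = (-7)-6 = -13
e=7: not %3==0, res = (-13)+1 = -12
e=12: %3==0, res = (-12)-12 = -24
e=-3: %3==0, res = (-24)-(-3) = -21
e=10: not %3==0, res = (-21)+1 = -20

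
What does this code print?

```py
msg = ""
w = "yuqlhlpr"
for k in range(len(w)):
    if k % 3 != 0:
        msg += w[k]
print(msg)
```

k=0: skip
k=1: add 'u' → 'u'
k=2: add 'q' → 'uq'
k=3: skip
k=4: add 'h' → 'uqh'
k=5: add 'l' → 'uqhl'
k=6: skip
k=7: add 'r' → 'uqhlr'

uqhlr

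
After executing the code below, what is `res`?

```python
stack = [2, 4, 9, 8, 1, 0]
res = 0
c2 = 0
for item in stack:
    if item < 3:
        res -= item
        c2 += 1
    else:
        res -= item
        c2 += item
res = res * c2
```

-576

item=2: <3, res = 0-2 = -2; c2=1
item=4: not <3, res = (-2)-4 = -6; c2=5
item=9: not <3, res = (-6)-9 = -15; c2=14
item=8: not <3, res = (-15)-8 = -23; c2=22
item=1: <3, res = (-23)-1 = -24; c2=23
item=0: <3, res = (-24)-0 = -24; c2=24
res*c2 = (-24)*24 = -576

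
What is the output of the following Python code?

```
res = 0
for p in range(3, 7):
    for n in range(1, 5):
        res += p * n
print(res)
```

p=3,n=1: res = 0+3 = 3
p=3,n=2: res = 3+6 = 9
p=3,n=3: res = 9+9 = 18
p=3,n=4: res = 18+12 = 30
p=4,n=1: res = 30+4 = 34
p=4,n=2: res = 34+8 = 42
p=4,n=3: res = 42+12 = 54
p=4,n=4: res = 54+16 = 70
p=5,n=1: res = 70+5 = 75
p=5,n=2: res = 75+10 = 85
p=5,n=3: res = 85+15 = 100
p=5,n=4: res = 100+20 = 120
p=6,n=1: res = 120+6 = 126
p=6,n=2: res = 126+12 = 138
p=6,n=3: res = 138+18 = 156
p=6,n=4: res = 156+24 = 180

180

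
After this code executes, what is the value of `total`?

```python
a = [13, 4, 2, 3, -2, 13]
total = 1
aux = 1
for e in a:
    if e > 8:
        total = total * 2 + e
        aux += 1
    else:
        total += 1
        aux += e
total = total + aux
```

e=13: >8, total = 1*2+13 = 15; aux=2
e=4: not >8, total = 15+1 = 16; aux=6
e=2: not >8, total = 16+1 = 17; aux=8
e=3: not >8, total = 17+1 = 18; aux=11
e=-2: not >8, total = 18+1 = 19; aux=9
e=13: >8, total = 19*2+13 = 51; aux=10
total+aux = 51+10 = 61

61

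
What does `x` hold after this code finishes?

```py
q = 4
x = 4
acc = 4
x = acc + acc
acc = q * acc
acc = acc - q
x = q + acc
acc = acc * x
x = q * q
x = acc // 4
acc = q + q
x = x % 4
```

x = 4+4 = 8
acc = 4*4 = 16
acc = 16-4 = 12
x = 4+12 = 16
acc = 12*16 = 192
x = 4*4 = 16
x = 192//4 = 48
acc = 4+4 = 8
x = 48%4 = 0

0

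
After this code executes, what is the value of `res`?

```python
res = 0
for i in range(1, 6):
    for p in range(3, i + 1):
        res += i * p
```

i=3,p=3: res = 0+9 = 9
i=4,p=3: res = 9+12 = 21
i=4,p=4: res = 21+16 = 37
i=5,p=3: res = 37+15 = 52
i=5,p=4: res = 52+20 = 72
i=5,p=5: res = 72+25 = 97

97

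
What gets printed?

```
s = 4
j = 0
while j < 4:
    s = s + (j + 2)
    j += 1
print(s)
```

18

j=0: s = 4+2 = 6
j=1: s = 6+3 = 9
j=2: s = 9+4 = 13
j=3: s = 13+5 = 18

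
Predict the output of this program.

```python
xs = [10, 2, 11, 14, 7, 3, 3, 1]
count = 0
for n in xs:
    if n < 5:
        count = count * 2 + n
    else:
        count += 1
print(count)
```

75

n=10: not <5, count = 0+1 = 1
n=2: <5, count = 1*2+2 = 4
n=11: not <5, count = 4+1 = 5
n=14: not <5, count = 5+1 = 6
n=7: not <5, count = 6+1 = 7
n=3: <5, count = 7*2+3 = 17
n=3: <5, count = 17*2+3 = 37
n=1: <5, count = 37*2+1 = 75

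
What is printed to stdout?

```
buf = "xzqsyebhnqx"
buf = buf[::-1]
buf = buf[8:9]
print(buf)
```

q

reverse → 'xqnhbeysqzx'
slice [8:9] → 'q'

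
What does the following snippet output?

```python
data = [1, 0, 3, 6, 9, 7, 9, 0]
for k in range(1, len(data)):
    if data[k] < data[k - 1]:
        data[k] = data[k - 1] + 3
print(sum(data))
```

k=1: 0<1, data[1] = 1+3 = 4 → [1, 4, 3, 6, 9, 7, 9, 0]
k=2: 3<4, data[2] = 4+3 = 7 → [1, 4, 7, 6, 9, 7, 9, 0]
k=3: 6<7, data[3] = 7+3 = 10 → [1, 4, 7, 10, 9, 7, 9, 0]
k=4: 9<10, data[4] = 10+3 = 13 → [1, 4, 7, 10, 13, 7, 9, 0]
k=5: 7<13, data[5] = 13+3 = 16 → [1, 4, 7, 10, 13, 16, 9, 0]
k=6: 9<16, data[6] = 16+3 = 19 → [1, 4, 7, 10, 13, 16, 19, 0]
k=7: 0<19, data[7] = 19+3 = 22 → [1, 4, 7, 10, 13, 16, 19, 22]
sum = 92

92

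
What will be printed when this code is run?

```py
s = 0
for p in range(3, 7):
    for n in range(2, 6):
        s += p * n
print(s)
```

p=3,n=2: s = 0+6 = 6
p=3,n=3: s = 6+9 = 15
p=3,n=4: s = 15+12 = 27
p=3,n=5: s = 27+15 = 42
p=4,n=2: s = 42+8 = 50
p=4,n=3: s = 50+12 = 62
p=4,n=4: s = 62+16 = 78
p=4,n=5: s = 78+20 = 98
p=5,n=2: s = 98+10 = 108
p=5,n=3: s = 108+15 = 123
p=5,n=4: s = 123+20 = 143
p=5,n=5: s = 143+25 = 168
p=6,n=2: s = 168+12 = 180
p=6,n=3: s = 180+18 = 198
p=6,n=4: s = 198+24 = 222
p=6,n=5: s = 222+30 = 252

252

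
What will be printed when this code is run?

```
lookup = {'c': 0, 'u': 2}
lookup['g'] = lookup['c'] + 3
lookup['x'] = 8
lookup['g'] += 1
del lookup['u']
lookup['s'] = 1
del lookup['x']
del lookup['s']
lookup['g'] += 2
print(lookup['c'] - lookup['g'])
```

-6

lookup['g'] = lookup['c']+3 = 3 → {'c': 0, 'u': 2, 'g': 3}
lookup['x'] = 8 → {'c': 0, 'u': 2, 'g': 3, 'x': 8}
lookup['g'] = 3+1 = 4 → {'c': 0, 'u': 2, 'g': 4, 'x': 8}
del 'u' → {'c': 0, 'g': 4, 'x': 8}
lookup['s'] = 1 → {'c': 0, 'g': 4, 'x': 8, 's': 1}
del 'x' → {'c': 0, 'g': 4, 's': 1}
del 's' → {'c': 0, 'g': 4}
lookup['g'] = 4+2 = 6 → {'c': 0, 'g': 6}
lookup['c']-lookup['g'] = 0-6 = -6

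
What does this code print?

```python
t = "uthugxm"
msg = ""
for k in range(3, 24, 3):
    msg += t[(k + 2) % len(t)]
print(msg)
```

k=3: add t[5]='x' → 'x'
k=6: add t[1]='t' → 'xt'
k=9: add t[4]='g' → 'xtg'
k=12: add t[0]='u' → 'xtgu'
k=15: add t[3]='u' → 'xtguu'
k=18: add t[6]='m' → 'xtguum'
k=21: add t[2]='h' → 'xtguumh'

xtguumh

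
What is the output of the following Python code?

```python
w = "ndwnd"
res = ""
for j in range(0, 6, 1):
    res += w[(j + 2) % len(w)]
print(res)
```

j=0: add w[2]='w' → 'w'
j=1: add w[3]='n' → 'wn'
j=2: add w[4]='d' → 'wnd'
j=3: add w[0]='n' → 'wndn'
j=4: add w[1]='d' → 'wndnd'
j=5: add w[2]='w' → 'wndndw'

wndndw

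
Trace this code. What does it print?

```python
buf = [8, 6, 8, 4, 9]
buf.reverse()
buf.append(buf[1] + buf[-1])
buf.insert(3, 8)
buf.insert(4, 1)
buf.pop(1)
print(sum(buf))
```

52

reverse → [9, 4, 8, 6, 8]
append buf[1]+buf[-1] = 4+8 = 12 → [9, 4, 8, 6, 8, 12]
insert 8 at 3 → [9, 4, 8, 8, 6, 8, 12]
insert 1 at 4 → [9, 4, 8, 8, 1, 6, 8, 12]
pop(1) removes 4 → [9, 8, 8, 1, 6, 8, 12]
sum = 52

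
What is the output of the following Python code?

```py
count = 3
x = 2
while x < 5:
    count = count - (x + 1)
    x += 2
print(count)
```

x=2: count = 3-3 = 0
x=4: count = 0-5 = -5

-5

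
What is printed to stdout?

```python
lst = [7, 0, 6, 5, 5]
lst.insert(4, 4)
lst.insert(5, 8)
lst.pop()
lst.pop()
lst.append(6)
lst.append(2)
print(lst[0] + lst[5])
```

13

insert 4 at 4 → [7, 0, 6, 5, 4, 5]
insert 8 at 5 → [7, 0, 6, 5, 4, 8, 5]
pop() removes 5 → [7, 0, 6, 5, 4, 8]
pop() removes 8 → [7, 0, 6, 5, 4]
append 6 → [7, 0, 6, 5, 4, 6]
append 2 → [7, 0, 6, 5, 4, 6, 2]
lst[0]+lst[5] = 7+6 = 13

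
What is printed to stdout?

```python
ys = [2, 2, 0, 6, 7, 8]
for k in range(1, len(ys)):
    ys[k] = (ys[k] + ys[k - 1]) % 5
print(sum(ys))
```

k=1: ys[1] = (2+2)%5 = 4 → [2, 4, 0, 6, 7, 8]
k=2: ys[2] = (0+4)%5 = 4 → [2, 4, 4, 6, 7, 8]
k=3: ys[3] = (6+4)%5 = 0 → [2, 4, 4, 0, 7, 8]
k=4: ys[4] = (7+0)%5 = 2 → [2, 4, 4, 0, 2, 8]
k=5: ys[5] = (8+2)%5 = 0 → [2, 4, 4, 0, 2, 0]
sum = 12

12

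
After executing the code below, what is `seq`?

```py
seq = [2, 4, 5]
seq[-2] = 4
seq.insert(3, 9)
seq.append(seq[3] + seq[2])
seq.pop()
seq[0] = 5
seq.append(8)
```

[5, 4, 5, 9, 8]

seq[-2] = 4 → [2, 4, 5]
insert 9 at 3 → [2, 4, 5, 9]
append seq[3]+seq[2] = 9+5 = 14 → [2, 4, 5, 9, 14]
pop() removes 14 → [2, 4, 5, 9]
seq[0] = 5 → [5, 4, 5, 9]
append 8 → [5, 4, 5, 9, 8]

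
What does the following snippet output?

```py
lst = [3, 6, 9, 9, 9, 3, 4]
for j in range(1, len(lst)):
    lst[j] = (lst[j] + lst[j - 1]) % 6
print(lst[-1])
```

j=1: lst[1] = (6+3)%6 = 3 → [3, 3, 9, 9, 9, 3, 4]
j=2: lst[2] = (9+3)%6 = 0 → [3, 3, 0, 9, 9, 3, 4]
j=3: lst[3] = (9+0)%6 = 3 → [3, 3, 0, 3, 9, 3, 4]
j=4: lst[4] = (9+3)%6 = 0 → [3, 3, 0, 3, 0, 3, 4]
j=5: lst[5] = (3+0)%6 = 3 → [3, 3, 0, 3, 0, 3, 4]
j=6: lst[6] = (4+3)%6 = 1 → [3, 3, 0, 3, 0, 3, 1]

1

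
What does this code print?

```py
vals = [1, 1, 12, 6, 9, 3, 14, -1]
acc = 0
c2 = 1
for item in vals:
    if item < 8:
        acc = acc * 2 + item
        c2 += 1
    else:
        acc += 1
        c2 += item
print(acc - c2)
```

26

item=1: <8, acc = 0*2+1 = 1; c2=2
item=1: <8, acc = 1*2+1 = 3; c2=3
item=12: not <8, acc = 3+1 = 4; c2=15
item=6: <8, acc = 4*2+6 = 14; c2=16
item=9: not <8, acc = 14+1 = 15; c2=25
item=3: <8, acc = 15*2+3 = 33; c2=26
item=14: not <8, acc = 33+1 = 34; c2=40
item=-1: <8, acc = 34*2+(-1) = 67; c2=41
acc-c2 = 67-41 = 26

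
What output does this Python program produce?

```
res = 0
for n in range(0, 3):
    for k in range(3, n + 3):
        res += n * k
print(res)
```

17

n=1,k=3: res = 0+3 = 3
n=2,k=3: res = 3+6 = 9
n=2,k=4: res = 9+8 = 17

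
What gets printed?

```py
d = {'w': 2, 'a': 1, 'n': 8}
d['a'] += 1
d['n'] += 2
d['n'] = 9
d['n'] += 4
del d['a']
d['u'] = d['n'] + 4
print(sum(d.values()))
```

d['a'] = 1+1 = 2 → {'w': 2, 'a': 2, 'n': 8}
d['n'] = 8+2 = 10 → {'w': 2, 'a': 2, 'n': 10}
d['n'] = 9 → {'w': 2, 'a': 2, 'n': 9}
d['n'] = 9+4 = 13 → {'w': 2, 'a': 2, 'n': 13}
del 'a' → {'w': 2, 'n': 13}
d['u'] = d['n']+4 = 17 → {'w': 2, 'n': 13, 'u': 17}
sum of values = 32

32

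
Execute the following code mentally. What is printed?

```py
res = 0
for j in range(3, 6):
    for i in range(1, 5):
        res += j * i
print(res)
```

j=3,i=1: res = 0+3 = 3
j=3,i=2: res = 3+6 = 9
j=3,i=3: res = 9+9 = 18
j=3,i=4: res = 18+12 = 30
j=4,i=1: res = 30+4 = 34
j=4,i=2: res = 34+8 = 42
j=4,i=3: res = 42+12 = 54
j=4,i=4: res = 54+16 = 70
j=5,i=1: res = 70+5 = 75
j=5,i=2: res = 75+10 = 85
j=5,i=3: res = 85+15 = 100
j=5,i=4: res = 100+20 = 120

120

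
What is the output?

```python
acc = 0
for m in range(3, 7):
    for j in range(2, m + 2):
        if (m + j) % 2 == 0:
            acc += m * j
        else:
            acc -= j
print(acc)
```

m=3,j=2: odd sum, acc = 0-2 = -2
m=3,j=3: even sum, acc = (-2)+9 = 7
m=3,j=4: odd sum, acc = 7-4 = 3
m=4,j=2: even sum, acc = 3+8 = 11
m=4,j=3: odd sum, acc = 11-3 = 8
m=4,j=4: even sum, acc = 8+16 = 24
m=4,j=5: odd sum, acc = 24-5 = 19
m=5,j=2: odd sum, acc = 19-2 = 17
m=5,j=3: even sum, acc = 17+15 = 32
m=5,j=4: odd sum, acc = 32-4 = 28
m=5,j=5: even sum, acc = 28+25 = 53
m=5,j=6: odd sum, acc = 53-6 = 47
m=6,j=2: even sum, acc = 47+12 = 59
m=6,j=3: odd sum, acc = 59-3 = 56
m=6,j=4: even sum, acc = 56+24 = 80
m=6,j=5: odd sum, acc = 80-5 = 75
m=6,j=6: even sum, acc = 75+36 = 111
m=6,j=7: odd sum, acc = 111-7 = 104

104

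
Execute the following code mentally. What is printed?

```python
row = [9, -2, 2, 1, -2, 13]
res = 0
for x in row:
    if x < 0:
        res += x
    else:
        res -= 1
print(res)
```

-8

x=9: not <0, res = 0-1 = -1
x=-2: <0, res = (-1)+(-2) = -3
x=2: not <0, res = (-3)-1 = -4
x=1: not <0, res = (-4)-1 = -5
x=-2: <0, res = (-5)+(-2) = -7
x=13: not <0, res = (-7)-1 = -8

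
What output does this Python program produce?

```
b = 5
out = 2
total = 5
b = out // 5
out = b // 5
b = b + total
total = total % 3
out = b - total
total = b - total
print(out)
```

3

b = 2//5 = 0
out = 0//5 = 0
b = 0+5 = 5
total = 5%3 = 2
out = 5-2 = 3
total = 5-2 = 3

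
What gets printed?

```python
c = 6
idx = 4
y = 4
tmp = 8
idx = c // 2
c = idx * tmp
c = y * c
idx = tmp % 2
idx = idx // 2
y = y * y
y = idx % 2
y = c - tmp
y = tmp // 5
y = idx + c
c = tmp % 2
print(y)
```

idx = 6//2 = 3
c = 3*8 = 24
c = 4*24 = 96
idx = 8%2 = 0
idx = 0//2 = 0
y = 4*4 = 16
y = 0%2 = 0
y = 96-8 = 88
y = 8//5 = 1
y = 0+96 = 96
c = 8%2 = 0

96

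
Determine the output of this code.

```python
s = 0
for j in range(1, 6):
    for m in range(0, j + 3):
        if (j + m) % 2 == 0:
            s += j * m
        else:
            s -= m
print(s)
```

138

j=1,m=0: odd sum, s = 0-0 = 0
j=1,m=1: even sum, s = 0+1 = 1
j=1,m=2: odd sum, s = 1-2 = -1
j=1,m=3: even sum, s = (-1)+3 = 2
j=2,m=0: even sum, s = 2+0 = 2
j=2,m=1: odd sum, s = 2-1 = 1
j=2,m=2: even sum, s = 1+4 = 5
j=2,m=3: odd sum, s = 5-3 = 2
j=2,m=4: even sum, s = 2+8 = 10
j=3,m=0: odd sum, s = 10-0 = 10
j=3,m=1: even sum, s = 10+3 = 13
j=3,m=2: odd sum, s = 13-2 = 11
j=3,m=3: even sum, s = 11+9 = 20
j=3,m=4: odd sum, s = 20-4 = 16
j=3,m=5: even sum, s = 16+15 = 31
j=4,m=0: even sum, s = 31+0 = 31
j=4,m=1: odd sum, s = 31-1 = 30
j=4,m=2: even sum, s = 30+8 = 38
j=4,m=3: odd sum, s = 38-3 = 35
j=4,m=4: even sum, s = 35+16 = 51
j=4,m=5: odd sum, s = 51-5 = 46
j=4,m=6: even sum, s = 46+24 = 70
j=5,m=0: odd sum, s = 70-0 = 70
j=5,m=1: even sum, s = 70+5 = 75
j=5,m=2: odd sum, s = 75-2 = 73
j=5,m=3: even sum, s = 73+15 = 88
j=5,m=4: odd sum, s = 88-4 = 84
j=5,m=5: even sum, s = 84+25 = 109
j=5,m=6: odd sum, s = 109-6 = 103
j=5,m=7: even sum, s = 103+35 = 138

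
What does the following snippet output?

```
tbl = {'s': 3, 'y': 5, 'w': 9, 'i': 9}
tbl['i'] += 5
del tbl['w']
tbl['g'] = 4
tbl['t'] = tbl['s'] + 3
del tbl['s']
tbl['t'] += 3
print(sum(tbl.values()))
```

32

tbl['i'] = 9+5 = 14 → {'s': 3, 'y': 5, 'w': 9, 'i': 14}
del 'w' → {'s': 3, 'y': 5, 'i': 14}
tbl['g'] = 4 → {'s': 3, 'y': 5, 'i': 14, 'g': 4}
tbl['t'] = tbl['s']+3 = 6 → {'s': 3, 'y': 5, 'i': 14, 'g': 4, 't': 6}
del 's' → {'y': 5, 'i': 14, 'g': 4, 't': 6}
tbl['t'] = 6+3 = 9 → {'y': 5, 'i': 14, 'g': 4, 't': 9}
sum of values = 32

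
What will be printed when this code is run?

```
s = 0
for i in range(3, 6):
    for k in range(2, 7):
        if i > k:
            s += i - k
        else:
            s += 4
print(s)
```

46

i=3,k=2: 3>2, s = 0+1 = 1
i=3,k=3: not 3>3, s = 1+4 = 5
i=3,k=4: not 3>4, s = 5+4 = 9
i=3,k=5: not 3>5, s = 9+4 = 13
i=3,k=6: not 3>6, s = 13+4 = 17
i=4,k=2: 4>2, s = 17+2 = 19
i=4,k=3: 4>3, s = 19+1 = 20
i=4,k=4: not 4>4, s = 20+4 = 24
i=4,k=5: not 4>5, s = 24+4 = 28
i=4,k=6: not 4>6, s = 28+4 = 32
i=5,k=2: 5>2, s = 32+3 = 35
i=5,k=3: 5>3, s = 35+2 = 37
i=5,k=4: 5>4, s = 37+1 = 38
i=5,k=5: not 5>5, s = 38+4 = 42
i=5,k=6: not 5>6, s = 42+4 = 46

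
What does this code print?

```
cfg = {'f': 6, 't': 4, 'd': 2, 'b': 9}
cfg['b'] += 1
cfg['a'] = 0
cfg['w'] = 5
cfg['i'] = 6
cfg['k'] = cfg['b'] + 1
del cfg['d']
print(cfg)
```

{'f': 6, 't': 4, 'b': 10, 'a': 0, 'w': 5, 'i': 6, 'k': 11}

cfg['b'] = 9+1 = 10 → {'f': 6, 't': 4, 'd': 2, 'b': 10}
cfg['a'] = 0 → {'f': 6, 't': 4, 'd': 2, 'b': 10, 'a': 0}
cfg['w'] = 5 → {'f': 6, 't': 4, 'd': 2, 'b': 10, 'a': 0, 'w': 5}
cfg['i'] = 6 → {'f': 6, 't': 4, 'd': 2, 'b': 10, 'a': 0, 'w': 5, 'i': 6}
cfg['k'] = cfg['b']+1 = 11 → {'f': 6, 't': 4, 'd': 2, 'b': 10, 'a': 0, 'w': 5, 'i': 6, 'k': 11}
del 'd' → {'f': 6, 't': 4, 'b': 10, 'a': 0, 'w': 5, 'i': 6, 'k': 11}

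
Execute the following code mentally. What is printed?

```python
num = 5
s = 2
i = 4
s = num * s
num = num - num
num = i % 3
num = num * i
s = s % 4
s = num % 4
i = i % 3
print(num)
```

4

s = 5*2 = 10
num = 5-5 = 0
num = 4%3 = 1
num = 1*4 = 4
s = 10%4 = 2
s = 4%4 = 0
i = 4%3 = 1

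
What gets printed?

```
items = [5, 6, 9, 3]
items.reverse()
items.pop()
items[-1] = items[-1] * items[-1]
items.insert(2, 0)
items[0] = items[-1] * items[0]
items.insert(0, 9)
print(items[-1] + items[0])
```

reverse → [3, 9, 6, 5]
pop() removes 5 → [3, 9, 6]
items[-1] = items[-1]*items[-1] = 6*6 = 36 → [3, 9, 36]
insert 0 at 2 → [3, 9, 0, 36]
items[0] = items[-1]*items[0] = 36*3 = 108 → [108, 9, 0, 36]
insert 9 at 0 → [9, 108, 9, 0, 36]
items[-1]+items[0] = 36+9 = 45

45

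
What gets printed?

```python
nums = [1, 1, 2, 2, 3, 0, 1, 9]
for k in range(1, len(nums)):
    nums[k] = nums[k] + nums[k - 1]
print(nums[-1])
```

19

k=1: nums[1] = 1+1 = 2 → [1, 2, 2, 2, 3, 0, 1, 9]
k=2: nums[2] = 2+2 = 4 → [1, 2, 4, 2, 3, 0, 1, 9]
k=3: nums[3] = 2+4 = 6 → [1, 2, 4, 6, 3, 0, 1, 9]
k=4: nums[4] = 3+6 = 9 → [1, 2, 4, 6, 9, 0, 1, 9]
k=5: nums[5] = 0+9 = 9 → [1, 2, 4, 6, 9, 9, 1, 9]
k=6: nums[6] = 1+9 = 10 → [1, 2, 4, 6, 9, 9, 10, 9]
k=7: nums[7] = 9+10 = 19 → [1, 2, 4, 6, 9, 9, 10, 19]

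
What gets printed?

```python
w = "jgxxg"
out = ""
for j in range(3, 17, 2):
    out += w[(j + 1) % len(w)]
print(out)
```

ggxjxgg

j=3: add w[4]='g' → 'g'
j=5: add w[1]='g' → 'gg'
j=7: add w[3]='x' → 'ggx'
j=9: add w[0]='j' → 'ggxj'
j=11: add w[2]='x' → 'ggxjx'
j=13: add w[4]='g' → 'ggxjxg'
j=15: add w[1]='g' → 'ggxjxgg'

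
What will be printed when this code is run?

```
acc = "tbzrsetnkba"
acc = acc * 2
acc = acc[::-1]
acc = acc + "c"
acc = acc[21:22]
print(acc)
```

repeat ×2 → 'tbzrsetnkbatbzrsetnkba'
reverse → 'abkntesrzbtabkntesrzbt'
+ 'c' → 'abkntesrzbtabkntesrzbtc'
slice [21:22] → 't'

t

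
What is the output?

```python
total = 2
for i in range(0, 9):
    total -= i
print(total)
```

-34

i=0: total = 2-0 = 2
i=1: total = 2-1 = 1
i=2: total = 1-2 = -1
i=3: total = (-1)-3 = -4
i=4: total = (-4)-4 = -8
i=5: total = (-8)-5 = -13
i=6: total = (-13)-6 = -19
i=7: total = (-19)-7 = -26
i=8: total = (-26)-8 = -34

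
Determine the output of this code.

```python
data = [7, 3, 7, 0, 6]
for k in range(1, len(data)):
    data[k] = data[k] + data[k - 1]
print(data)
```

[7, 10, 17, 17, 23]

k=1: data[1] = 3+7 = 10 → [7, 10, 7, 0, 6]
k=2: data[2] = 7+10 = 17 → [7, 10, 17, 0, 6]
k=3: data[3] = 0+17 = 17 → [7, 10, 17, 17, 6]
k=4: data[4] = 6+17 = 23 → [7, 10, 17, 17, 23]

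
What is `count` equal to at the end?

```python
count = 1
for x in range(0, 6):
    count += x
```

16

x=0: count = 1+0 = 1
x=1: count = 1+1 = 2
x=2: count = 2+2 = 4
x=3: count = 4+3 = 7
x=4: count = 7+4 = 11
x=5: count = 11+5 = 16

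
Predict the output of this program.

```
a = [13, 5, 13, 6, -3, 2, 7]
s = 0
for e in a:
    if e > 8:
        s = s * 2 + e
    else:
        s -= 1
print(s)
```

e=13: >8, s = 0*2+13 = 13
e=5: not >8, s = 13-1 = 12
e=13: >8, s = 12*2+13 = 37
e=6: not >8, s = 37-1 = 36
e=-3: not >8, s = 36-1 = 35
e=2: not >8, s = 35-1 = 34
e=7: not >8, s = 34-1 = 33

33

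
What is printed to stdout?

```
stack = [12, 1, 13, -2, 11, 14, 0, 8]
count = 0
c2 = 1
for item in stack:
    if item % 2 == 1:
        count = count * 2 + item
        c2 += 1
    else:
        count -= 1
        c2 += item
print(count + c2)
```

64

item=12: not odd, count = 0-1 = -1; c2=13
item=1: odd, count = (-1)*2+1 = -1; c2=14
item=13: odd, count = (-1)*2+13 = 11; c2=15
item=-2: not odd, count = 11-1 = 10; c2=13
item=11: odd, count = 10*2+11 = 31; c2=14
item=14: not odd, count = 31-1 = 30; c2=28
item=0: not odd, count = 30-1 = 29; c2=28
item=8: not odd, count = 29-1 = 28; c2=36
count+c2 = 28+36 = 64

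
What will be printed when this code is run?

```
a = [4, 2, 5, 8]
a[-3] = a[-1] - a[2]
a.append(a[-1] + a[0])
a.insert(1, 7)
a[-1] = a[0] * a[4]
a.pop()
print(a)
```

a[-3] = a[-1]-a[2] = 8-5 = 3 → [4, 3, 5, 8]
append a[-1]+a[0] = 8+4 = 12 → [4, 3, 5, 8, 12]
insert 7 at 1 → [4, 7, 3, 5, 8, 12]
a[-1] = a[0]*a[4] = 4*8 = 32 → [4, 7, 3, 5, 8, 32]
pop() removes 32 → [4, 7, 3, 5, 8]

[4, 7, 3, 5, 8]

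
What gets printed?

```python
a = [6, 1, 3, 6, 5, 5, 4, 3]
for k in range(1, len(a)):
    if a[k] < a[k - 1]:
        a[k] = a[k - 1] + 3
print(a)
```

[6, 9, 12, 15, 18, 21, 24, 27]

k=1: 1<6, a[1] = 6+3 = 9 → [6, 9, 3, 6, 5, 5, 4, 3]
k=2: 3<9, a[2] = 9+3 = 12 → [6, 9, 12, 6, 5, 5, 4, 3]
k=3: 6<12, a[3] = 12+3 = 15 → [6, 9, 12, 15, 5, 5, 4, 3]
k=4: 5<15, a[4] = 15+3 = 18 → [6, 9, 12, 15, 18, 5, 4, 3]
k=5: 5<18, a[5] = 18+3 = 21 → [6, 9, 12, 15, 18, 21, 4, 3]
k=6: 4<21, a[6] = 21+3 = 24 → [6, 9, 12, 15, 18, 21, 24, 3]
k=7: 3<24, a[7] = 24+3 = 27 → [6, 9, 12, 15, 18, 21, 24, 27]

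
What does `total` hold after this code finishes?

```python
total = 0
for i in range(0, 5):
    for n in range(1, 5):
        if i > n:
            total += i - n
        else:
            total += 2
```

38

i=0,n=1: not 0>1, total = 0+2 = 2
i=0,n=2: not 0>2, total = 2+2 = 4
i=0,n=3: not 0>3, total = 4+2 = 6
i=0,n=4: not 0>4, total = 6+2 = 8
i=1,n=1: not 1>1, total = 8+2 = 10
i=1,n=2: not 1>2, total = 10+2 = 12
i=1,n=3: not 1>3, total = 12+2 = 14
i=1,n=4: not 1>4, total = 14+2 = 16
i=2,n=1: 2>1, total = 16+1 = 17
i=2,n=2: not 2>2, total = 17+2 = 19
i=2,n=3: not 2>3, total = 19+2 = 21
i=2,n=4: not 2>4, total = 21+2 = 23
i=3,n=1: 3>1, total = 23+2 = 25
i=3,n=2: 3>2, total = 25+1 = 26
i=3,n=3: not 3>3, total = 26+2 = 28
i=3,n=4: not 3>4, total = 28+2 = 30
i=4,n=1: 4>1, total = 30+3 = 33
i=4,n=2: 4>2, total = 33+2 = 35
i=4,n=3: 4>3, total = 35+1 = 36
i=4,n=4: not 4>4, total = 36+2 = 38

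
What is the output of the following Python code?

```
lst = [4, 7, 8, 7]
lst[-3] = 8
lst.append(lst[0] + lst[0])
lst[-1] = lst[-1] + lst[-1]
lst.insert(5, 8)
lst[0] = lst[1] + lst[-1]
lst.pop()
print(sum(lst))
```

55

lst[-3] = 8 → [4, 8, 8, 7]
append lst[0]+lst[0] = 4+4 = 8 → [4, 8, 8, 7, 8]
lst[-1] = lst[-1]+lst[-1] = 8+8 = 16 → [4, 8, 8, 7, 16]
insert 8 at 5 → [4, 8, 8, 7, 16, 8]
lst[0] = lst[1]+lst[-1] = 8+8 = 16 → [16, 8, 8, 7, 16, 8]
pop() removes 8 → [16, 8, 8, 7, 16]
sum = 55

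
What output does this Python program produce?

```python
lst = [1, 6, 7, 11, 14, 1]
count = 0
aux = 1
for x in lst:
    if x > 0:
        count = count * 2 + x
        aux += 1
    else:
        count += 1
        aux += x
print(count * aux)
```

1799

x=1: >0, count = 0*2+1 = 1; aux=2
x=6: >0, count = 1*2+6 = 8; aux=3
x=7: >0, count = 8*2+7 = 23; aux=4
x=11: >0, count = 23*2+11 = 57; aux=5
x=14: >0, count = 57*2+14 = 128; aux=6
x=1: >0, count = 128*2+1 = 257; aux=7
count*aux = 257*7 = 1799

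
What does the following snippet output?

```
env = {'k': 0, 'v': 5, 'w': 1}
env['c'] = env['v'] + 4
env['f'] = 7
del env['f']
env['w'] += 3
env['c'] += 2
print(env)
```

env['c'] = env['v']+4 = 9 → {'k': 0, 'v': 5, 'w': 1, 'c': 9}
env['f'] = 7 → {'k': 0, 'v': 5, 'w': 1, 'c': 9, 'f': 7}
del 'f' → {'k': 0, 'v': 5, 'w': 1, 'c': 9}
env['w'] = 1+3 = 4 → {'k': 0, 'v': 5, 'w': 4, 'c': 9}
env['c'] = 9+2 = 11 → {'k': 0, 'v': 5, 'w': 4, 'c': 11}

{'k': 0, 'v': 5, 'w': 4, 'c': 11}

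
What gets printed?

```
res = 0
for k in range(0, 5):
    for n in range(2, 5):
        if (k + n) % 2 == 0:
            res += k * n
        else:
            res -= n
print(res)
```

k=0,n=2: even sum, res = 0+0 = 0
k=0,n=3: odd sum, res = 0-3 = -3
k=0,n=4: even sum, res = (-3)+0 = -3
k=1,n=2: odd sum, res = (-3)-2 = -5
k=1,n=3: even sum, res = (-5)+3 = -2
k=1,n=4: odd sum, res = (-2)-4 = -6
k=2,n=2: even sum, res = (-6)+4 = -2
k=2,n=3: odd sum, res = (-2)-3 = -5
k=2,n=4: even sum, res = (-5)+8 = 3
k=3,n=2: odd sum, res = 3-2 = 1
k=3,n=3: even sum, res = 1+9 = 10
k=3,n=4: odd sum, res = 10-4 = 6
k=4,n=2: even sum, res = 6+8 = 14
k=4,n=3: odd sum, res = 14-3 = 11
k=4,n=4: even sum, res = 11+16 = 27

27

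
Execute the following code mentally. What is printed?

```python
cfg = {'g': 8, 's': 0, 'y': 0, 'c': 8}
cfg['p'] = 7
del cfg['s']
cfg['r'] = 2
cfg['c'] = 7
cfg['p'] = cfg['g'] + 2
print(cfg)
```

cfg['p'] = 7 → {'g': 8, 's': 0, 'y': 0, 'c': 8, 'p': 7}
del 's' → {'g': 8, 'y': 0, 'c': 8, 'p': 7}
cfg['r'] = 2 → {'g': 8, 'y': 0, 'c': 8, 'p': 7, 'r': 2}
cfg['c'] = 7 → {'g': 8, 'y': 0, 'c': 7, 'p': 7, 'r': 2}
cfg['p'] = cfg['g']+2 = 10 → {'g': 8, 'y': 0, 'c': 7, 'p': 10, 'r': 2}

{'g': 8, 'y': 0, 'c': 7, 'p': 10, 'r': 2}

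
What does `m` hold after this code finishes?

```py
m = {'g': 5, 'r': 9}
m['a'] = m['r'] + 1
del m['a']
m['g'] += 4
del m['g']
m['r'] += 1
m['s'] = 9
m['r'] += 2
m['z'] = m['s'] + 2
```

m['a'] = m['r']+1 = 10 → {'g': 5, 'r': 9, 'a': 10}
del 'a' → {'g': 5, 'r': 9}
m['g'] = 5+4 = 9 → {'g': 9, 'r': 9}
del 'g' → {'r': 9}
m['r'] = 9+1 = 10 → {'r': 10}
m['s'] = 9 → {'r': 10, 's': 9}
m['r'] = 10+2 = 12 → {'r': 12, 's': 9}
m['z'] = m['s']+2 = 11 → {'r': 12, 's': 9, 'z': 11}

{'r': 12, 's': 9, 'z': 11}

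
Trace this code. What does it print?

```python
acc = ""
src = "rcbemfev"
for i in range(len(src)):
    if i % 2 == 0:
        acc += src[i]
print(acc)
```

i=0: add 'r' → 'r'
i=1: skip
i=2: add 'b' → 'rb'
i=3: skip
i=4: add 'm' → 'rbm'
i=5: skip
i=6: add 'e' → 'rbme'
i=7: skip

rbme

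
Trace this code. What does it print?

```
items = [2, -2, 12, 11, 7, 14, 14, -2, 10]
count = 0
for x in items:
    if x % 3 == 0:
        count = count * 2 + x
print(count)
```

x=2: not %3==0
x=-2: not %3==0
x=12: %3==0, count = 0*2+12 = 12
x=11: not %3==0
x=7: not %3==0
x=14: not %3==0
x=14: not %3==0
x=-2: not %3==0
x=10: not %3==0

12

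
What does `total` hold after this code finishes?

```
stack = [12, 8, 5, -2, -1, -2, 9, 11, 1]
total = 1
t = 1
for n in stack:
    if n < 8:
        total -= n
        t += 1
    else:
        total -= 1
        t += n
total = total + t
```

n=12: not <8, total = 1-1 = 0; t=13
n=8: not <8, total = 0-1 = -1; t=21
n=5: <8, total = (-1)-5 = -6; t=22
n=-2: <8, total = (-6)-(-2) = -4; t=23
n=-1: <8, total = (-4)-(-1) = -3; t=24
n=-2: <8, total = (-3)-(-2) = -1; t=25
n=9: not <8, total = (-1)-1 = -2; t=34
n=11: not <8, total = (-2)-1 = -3; t=45
n=1: <8, total = (-3)-1 = -4; t=46
total+t = (-4)+46 = 42

42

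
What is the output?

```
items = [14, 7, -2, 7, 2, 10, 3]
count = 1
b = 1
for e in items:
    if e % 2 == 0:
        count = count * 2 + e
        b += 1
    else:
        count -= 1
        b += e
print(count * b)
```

2662

e=14: even, count = 1*2+14 = 16; b=2
e=7: not even, count = 16-1 = 15; b=9
e=-2: even, count = 15*2+(-2) = 28; b=10
e=7: not even, count = 28-1 = 27; b=17
e=2: even, count = 27*2+2 = 56; b=18
e=10: even, count = 56*2+10 = 122; b=19
e=3: not even, count = 122-1 = 121; b=22
count*b = 121*22 = 2662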